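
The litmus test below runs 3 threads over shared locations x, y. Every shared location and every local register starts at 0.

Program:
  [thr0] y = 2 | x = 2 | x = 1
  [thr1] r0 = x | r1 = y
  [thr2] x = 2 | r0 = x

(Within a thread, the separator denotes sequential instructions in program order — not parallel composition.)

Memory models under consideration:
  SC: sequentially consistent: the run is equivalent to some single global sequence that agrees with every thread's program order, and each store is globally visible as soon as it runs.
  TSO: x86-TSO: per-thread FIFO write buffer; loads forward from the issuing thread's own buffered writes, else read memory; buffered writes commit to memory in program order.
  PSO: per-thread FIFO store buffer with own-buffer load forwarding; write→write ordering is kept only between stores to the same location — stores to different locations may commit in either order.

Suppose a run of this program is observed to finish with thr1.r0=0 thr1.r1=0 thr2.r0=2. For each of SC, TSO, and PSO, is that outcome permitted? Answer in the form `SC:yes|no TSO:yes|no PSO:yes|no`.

SC:yes TSO:yes PSO:yes

outcome vector order: (thr1.r0,thr1.r1,thr2.r0)
under SC → (0,0,1); (0,0,2); (0,2,1); (0,2,2); (1,2,1); (1,2,2); (2,0,1); (2,0,2); (2,2,1); (2,2,2)
under TSO → (0,0,1); (0,0,2); (0,2,1); (0,2,2); (1,2,1); (1,2,2); (2,0,1); (2,0,2); (2,2,1); (2,2,2)
under PSO → (0,0,1); (0,0,2); (0,2,1); (0,2,2); (1,0,1); (1,0,2); (1,2,1); (1,2,2); (2,0,1); (2,0,2); (2,2,1); (2,2,2)
target (0,0,2) ∈ {SC,TSO,PSO}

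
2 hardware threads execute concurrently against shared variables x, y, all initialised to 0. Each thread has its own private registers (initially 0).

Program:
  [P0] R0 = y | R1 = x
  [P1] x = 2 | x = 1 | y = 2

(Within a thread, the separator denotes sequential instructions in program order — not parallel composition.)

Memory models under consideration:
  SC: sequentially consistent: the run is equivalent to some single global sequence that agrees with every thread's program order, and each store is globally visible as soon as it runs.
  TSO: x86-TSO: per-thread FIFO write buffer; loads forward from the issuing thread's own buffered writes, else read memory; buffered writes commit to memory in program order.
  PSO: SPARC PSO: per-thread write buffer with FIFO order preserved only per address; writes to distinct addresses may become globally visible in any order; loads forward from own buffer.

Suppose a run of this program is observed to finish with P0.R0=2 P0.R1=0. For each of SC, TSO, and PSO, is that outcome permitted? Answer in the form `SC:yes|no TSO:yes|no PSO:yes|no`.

SC:no TSO:no PSO:yes

outcome vector order: (P0.R0,P0.R1)
SC: 4 outcomes — {00 01 02 21}
TSO: 4 outcomes — {00 01 02 21}
PSO: 6 outcomes — {00 01 02 20 21 22}
target 20 ∈ {PSO}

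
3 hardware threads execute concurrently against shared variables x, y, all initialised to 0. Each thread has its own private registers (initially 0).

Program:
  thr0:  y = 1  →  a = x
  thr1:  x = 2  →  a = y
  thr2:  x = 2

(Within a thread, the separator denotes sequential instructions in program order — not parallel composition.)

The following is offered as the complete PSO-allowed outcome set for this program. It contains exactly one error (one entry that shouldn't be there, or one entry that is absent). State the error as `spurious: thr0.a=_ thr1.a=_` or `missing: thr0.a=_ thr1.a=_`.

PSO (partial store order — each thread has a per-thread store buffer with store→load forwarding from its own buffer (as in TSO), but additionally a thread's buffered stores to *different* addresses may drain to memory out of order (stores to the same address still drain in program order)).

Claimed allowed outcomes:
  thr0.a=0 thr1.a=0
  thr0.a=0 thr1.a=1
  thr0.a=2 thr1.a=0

outcome vector order: (thr0.a,thr1.a)
[PSO] allowed = {<0 0> <0 1> <2 0> <2 1>}
PSO∖claimed = {<2 1>}

missing: thr0.a=2 thr1.a=1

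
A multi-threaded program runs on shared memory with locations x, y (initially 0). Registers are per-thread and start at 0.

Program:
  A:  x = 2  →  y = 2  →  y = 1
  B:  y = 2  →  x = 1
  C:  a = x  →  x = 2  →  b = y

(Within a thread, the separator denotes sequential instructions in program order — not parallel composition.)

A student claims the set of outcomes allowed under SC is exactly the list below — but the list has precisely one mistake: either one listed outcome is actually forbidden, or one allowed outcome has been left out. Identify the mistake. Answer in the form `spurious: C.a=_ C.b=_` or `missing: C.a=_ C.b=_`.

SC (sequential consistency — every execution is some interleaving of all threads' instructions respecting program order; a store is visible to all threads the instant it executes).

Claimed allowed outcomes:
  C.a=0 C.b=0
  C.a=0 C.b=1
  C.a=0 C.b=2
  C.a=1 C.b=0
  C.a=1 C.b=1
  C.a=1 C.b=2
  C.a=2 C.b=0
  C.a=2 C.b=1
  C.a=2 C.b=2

spurious: C.a=1 C.b=0

outcome vector order: (C.a,C.b)
SC (8): 00 01 02 11 12 20 21 22
claimed∖SC = {10}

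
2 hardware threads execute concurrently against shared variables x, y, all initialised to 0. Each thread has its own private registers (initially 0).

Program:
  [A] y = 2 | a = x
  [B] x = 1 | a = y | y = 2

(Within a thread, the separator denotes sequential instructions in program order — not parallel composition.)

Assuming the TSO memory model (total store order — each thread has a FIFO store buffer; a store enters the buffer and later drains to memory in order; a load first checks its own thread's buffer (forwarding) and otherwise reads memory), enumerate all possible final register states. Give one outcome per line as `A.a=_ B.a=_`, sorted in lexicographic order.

outcome vector order: (A.a,B.a)
|TSO outcomes| = 4

A.a=0 B.a=0
A.a=0 B.a=2
A.a=1 B.a=0
A.a=1 B.a=2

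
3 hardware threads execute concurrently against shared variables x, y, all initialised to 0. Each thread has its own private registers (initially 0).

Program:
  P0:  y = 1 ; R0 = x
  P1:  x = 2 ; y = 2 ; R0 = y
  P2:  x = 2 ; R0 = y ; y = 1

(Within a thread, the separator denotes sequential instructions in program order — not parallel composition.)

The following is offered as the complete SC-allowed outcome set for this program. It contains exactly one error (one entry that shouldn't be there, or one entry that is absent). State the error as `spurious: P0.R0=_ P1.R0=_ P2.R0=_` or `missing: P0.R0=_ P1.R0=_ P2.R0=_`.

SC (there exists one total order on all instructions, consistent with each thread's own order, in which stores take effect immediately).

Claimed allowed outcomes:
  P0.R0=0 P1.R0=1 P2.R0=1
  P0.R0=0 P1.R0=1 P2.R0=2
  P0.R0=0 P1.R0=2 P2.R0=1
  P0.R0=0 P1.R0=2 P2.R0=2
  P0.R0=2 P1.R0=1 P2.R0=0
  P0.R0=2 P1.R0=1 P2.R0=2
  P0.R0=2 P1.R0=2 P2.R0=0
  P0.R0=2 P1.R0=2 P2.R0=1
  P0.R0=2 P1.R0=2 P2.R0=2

missing: P0.R0=2 P1.R0=1 P2.R0=1

outcome vector order: (P0.R0,P1.R0,P2.R0)
SC (10): (0,1,1), (0,1,2), (0,2,1), (0,2,2), (2,1,0), (2,1,1), (2,1,2), (2,2,0), (2,2,1), (2,2,2)
SC∖claimed = {(2,1,1)}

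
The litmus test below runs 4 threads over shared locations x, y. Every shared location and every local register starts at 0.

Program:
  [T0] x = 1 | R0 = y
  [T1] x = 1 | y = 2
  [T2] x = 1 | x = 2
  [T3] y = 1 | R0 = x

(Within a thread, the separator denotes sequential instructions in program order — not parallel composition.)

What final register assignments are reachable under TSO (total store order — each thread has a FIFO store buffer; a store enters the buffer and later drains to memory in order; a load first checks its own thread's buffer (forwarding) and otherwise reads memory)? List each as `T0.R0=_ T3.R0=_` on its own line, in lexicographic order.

outcome vector order: (T0.R0,T3.R0)
|TSO outcomes| = 9

T0.R0=0 T3.R0=0
T0.R0=0 T3.R0=1
T0.R0=0 T3.R0=2
T0.R0=1 T3.R0=0
T0.R0=1 T3.R0=1
T0.R0=1 T3.R0=2
T0.R0=2 T3.R0=0
T0.R0=2 T3.R0=1
T0.R0=2 T3.R0=2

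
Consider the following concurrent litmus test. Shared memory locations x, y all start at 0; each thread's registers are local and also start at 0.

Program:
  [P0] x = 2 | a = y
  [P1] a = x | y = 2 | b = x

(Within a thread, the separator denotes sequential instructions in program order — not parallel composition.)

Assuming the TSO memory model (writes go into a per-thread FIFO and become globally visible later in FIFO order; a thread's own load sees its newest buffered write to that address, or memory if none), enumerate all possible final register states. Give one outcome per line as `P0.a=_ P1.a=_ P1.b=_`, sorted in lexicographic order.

outcome vector order: (P0.a,P1.a,P1.b)
|TSO outcomes| = 6

P0.a=0 P1.a=0 P1.b=0
P0.a=0 P1.a=0 P1.b=2
P0.a=0 P1.a=2 P1.b=2
P0.a=2 P1.a=0 P1.b=0
P0.a=2 P1.a=0 P1.b=2
P0.a=2 P1.a=2 P1.b=2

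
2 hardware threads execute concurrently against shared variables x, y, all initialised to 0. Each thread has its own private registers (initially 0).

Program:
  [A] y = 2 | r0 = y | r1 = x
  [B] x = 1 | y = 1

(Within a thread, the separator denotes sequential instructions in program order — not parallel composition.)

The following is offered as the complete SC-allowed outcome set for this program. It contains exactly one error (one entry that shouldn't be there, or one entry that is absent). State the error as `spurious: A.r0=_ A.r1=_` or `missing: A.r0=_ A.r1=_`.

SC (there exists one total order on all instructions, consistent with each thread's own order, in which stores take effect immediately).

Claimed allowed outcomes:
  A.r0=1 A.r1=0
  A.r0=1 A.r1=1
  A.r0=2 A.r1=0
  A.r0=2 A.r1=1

spurious: A.r0=1 A.r1=0

outcome vector order: (A.r0,A.r1)
under SC → (1,1), (2,0), (2,1)
claimed∖SC = {(1,0)}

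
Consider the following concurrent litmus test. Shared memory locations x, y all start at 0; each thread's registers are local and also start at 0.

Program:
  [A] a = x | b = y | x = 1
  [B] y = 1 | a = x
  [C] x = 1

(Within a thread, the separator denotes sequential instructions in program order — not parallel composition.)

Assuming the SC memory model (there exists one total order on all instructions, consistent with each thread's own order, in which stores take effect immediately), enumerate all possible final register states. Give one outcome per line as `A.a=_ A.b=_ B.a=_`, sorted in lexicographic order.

A.a=0 A.b=0 B.a=0
A.a=0 A.b=0 B.a=1
A.a=0 A.b=1 B.a=0
A.a=0 A.b=1 B.a=1
A.a=1 A.b=0 B.a=1
A.a=1 A.b=1 B.a=0
A.a=1 A.b=1 B.a=1

outcome vector order: (A.a,A.b,B.a)
|SC outcomes| = 7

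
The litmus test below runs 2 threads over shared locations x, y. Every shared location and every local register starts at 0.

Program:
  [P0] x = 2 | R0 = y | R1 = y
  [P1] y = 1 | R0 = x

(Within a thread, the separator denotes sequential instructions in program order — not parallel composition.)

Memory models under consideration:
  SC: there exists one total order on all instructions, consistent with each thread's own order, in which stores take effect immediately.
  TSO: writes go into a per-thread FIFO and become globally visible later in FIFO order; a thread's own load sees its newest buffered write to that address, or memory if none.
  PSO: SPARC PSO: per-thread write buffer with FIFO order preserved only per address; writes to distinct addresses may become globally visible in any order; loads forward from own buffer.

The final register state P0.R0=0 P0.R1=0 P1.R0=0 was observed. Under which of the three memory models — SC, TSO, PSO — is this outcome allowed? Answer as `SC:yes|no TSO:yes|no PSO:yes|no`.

SC:no TSO:yes PSO:yes

outcome vector order: (P0.R0,P0.R1,P1.R0)
SC: 4 outcomes — {<0 0 2>; <0 1 2>; <1 1 0>; <1 1 2>}
TSO: 6 outcomes — {<0 0 0>; <0 0 2>; <0 1 0>; <0 1 2>; <1 1 0>; <1 1 2>}
PSO: 6 outcomes — {<0 0 0>; <0 0 2>; <0 1 0>; <0 1 2>; <1 1 0>; <1 1 2>}
target <0 0 0> ∈ {TSO,PSO}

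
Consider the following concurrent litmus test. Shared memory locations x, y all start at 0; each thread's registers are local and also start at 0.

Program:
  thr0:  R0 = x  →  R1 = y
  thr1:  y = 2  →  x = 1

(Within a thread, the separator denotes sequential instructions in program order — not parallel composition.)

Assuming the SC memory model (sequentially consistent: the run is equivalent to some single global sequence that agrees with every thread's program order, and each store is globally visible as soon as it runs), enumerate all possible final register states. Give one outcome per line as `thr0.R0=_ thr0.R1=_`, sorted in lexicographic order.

outcome vector order: (thr0.R0,thr0.R1)
|SC outcomes| = 3

thr0.R0=0 thr0.R1=0
thr0.R0=0 thr0.R1=2
thr0.R0=1 thr0.R1=2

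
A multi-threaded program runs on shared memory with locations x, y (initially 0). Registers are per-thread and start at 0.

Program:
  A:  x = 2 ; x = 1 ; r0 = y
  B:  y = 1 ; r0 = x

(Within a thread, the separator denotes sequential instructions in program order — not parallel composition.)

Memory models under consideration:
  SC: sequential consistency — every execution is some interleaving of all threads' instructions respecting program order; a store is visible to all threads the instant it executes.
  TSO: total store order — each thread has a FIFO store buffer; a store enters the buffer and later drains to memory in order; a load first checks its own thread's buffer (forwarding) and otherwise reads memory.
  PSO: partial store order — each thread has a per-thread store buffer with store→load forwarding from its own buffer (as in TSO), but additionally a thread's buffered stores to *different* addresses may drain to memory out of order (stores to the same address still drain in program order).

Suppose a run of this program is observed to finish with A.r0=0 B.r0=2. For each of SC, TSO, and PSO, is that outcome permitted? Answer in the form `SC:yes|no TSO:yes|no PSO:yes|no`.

SC:no TSO:yes PSO:yes

outcome vector order: (A.r0,B.r0)
SC: 4 outcomes — {01, 10, 11, 12}
TSO: 6 outcomes — {00, 01, 02, 10, 11, 12}
PSO: 6 outcomes — {00, 01, 02, 10, 11, 12}
target 02 ∈ {TSO,PSO}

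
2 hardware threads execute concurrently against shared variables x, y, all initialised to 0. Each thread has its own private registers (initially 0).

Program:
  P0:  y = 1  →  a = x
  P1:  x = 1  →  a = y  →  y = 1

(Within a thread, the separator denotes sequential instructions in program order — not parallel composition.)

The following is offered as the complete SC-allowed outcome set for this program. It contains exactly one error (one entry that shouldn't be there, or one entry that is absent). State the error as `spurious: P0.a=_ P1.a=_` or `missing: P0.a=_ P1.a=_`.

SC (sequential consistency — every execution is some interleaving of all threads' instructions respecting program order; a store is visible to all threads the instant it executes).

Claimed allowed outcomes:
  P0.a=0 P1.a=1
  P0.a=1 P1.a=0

missing: P0.a=1 P1.a=1

outcome vector order: (P0.a,P1.a)
SC (3): <0 1>, <1 0>, <1 1>
SC∖claimed = {<1 1>}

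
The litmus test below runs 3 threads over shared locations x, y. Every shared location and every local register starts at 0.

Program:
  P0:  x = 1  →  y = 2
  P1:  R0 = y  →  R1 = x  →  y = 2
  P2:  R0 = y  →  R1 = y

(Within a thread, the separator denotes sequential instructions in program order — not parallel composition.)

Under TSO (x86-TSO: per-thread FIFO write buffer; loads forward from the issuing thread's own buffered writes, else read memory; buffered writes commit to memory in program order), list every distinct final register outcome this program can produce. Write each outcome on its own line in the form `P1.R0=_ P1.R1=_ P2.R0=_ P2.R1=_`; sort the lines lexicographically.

P1.R0=0 P1.R1=0 P2.R0=0 P2.R1=0
P1.R0=0 P1.R1=0 P2.R0=0 P2.R1=2
P1.R0=0 P1.R1=0 P2.R0=2 P2.R1=2
P1.R0=0 P1.R1=1 P2.R0=0 P2.R1=0
P1.R0=0 P1.R1=1 P2.R0=0 P2.R1=2
P1.R0=0 P1.R1=1 P2.R0=2 P2.R1=2
P1.R0=2 P1.R1=1 P2.R0=0 P2.R1=0
P1.R0=2 P1.R1=1 P2.R0=0 P2.R1=2
P1.R0=2 P1.R1=1 P2.R0=2 P2.R1=2

outcome vector order: (P1.R0,P1.R1,P2.R0,P2.R1)
|TSO outcomes| = 9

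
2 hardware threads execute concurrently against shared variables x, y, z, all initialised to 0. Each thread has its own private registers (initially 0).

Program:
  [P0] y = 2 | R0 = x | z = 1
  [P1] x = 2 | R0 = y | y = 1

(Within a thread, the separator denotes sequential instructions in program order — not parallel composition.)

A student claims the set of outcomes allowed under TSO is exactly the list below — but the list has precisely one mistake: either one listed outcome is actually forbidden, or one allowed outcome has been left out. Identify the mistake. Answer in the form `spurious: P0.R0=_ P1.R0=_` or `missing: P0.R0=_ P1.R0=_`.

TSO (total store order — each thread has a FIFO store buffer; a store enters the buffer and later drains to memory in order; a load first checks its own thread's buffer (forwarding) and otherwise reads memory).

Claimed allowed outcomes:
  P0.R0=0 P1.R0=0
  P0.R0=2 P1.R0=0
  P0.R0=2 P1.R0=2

missing: P0.R0=0 P1.R0=2

outcome vector order: (P0.R0,P1.R0)
under TSO → (0,0) (0,2) (2,0) (2,2)
TSO∖claimed = {(0,2)}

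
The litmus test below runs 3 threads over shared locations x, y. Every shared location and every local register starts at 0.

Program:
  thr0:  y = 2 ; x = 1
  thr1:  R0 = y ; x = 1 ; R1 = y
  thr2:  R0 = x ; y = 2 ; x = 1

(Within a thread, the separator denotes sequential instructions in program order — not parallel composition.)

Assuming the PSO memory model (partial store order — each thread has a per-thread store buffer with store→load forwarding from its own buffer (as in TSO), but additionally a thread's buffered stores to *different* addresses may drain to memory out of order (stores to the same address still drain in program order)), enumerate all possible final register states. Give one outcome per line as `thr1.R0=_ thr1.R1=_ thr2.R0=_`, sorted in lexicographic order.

outcome vector order: (thr1.R0,thr1.R1,thr2.R0)
|PSO outcomes| = 6

thr1.R0=0 thr1.R1=0 thr2.R0=0
thr1.R0=0 thr1.R1=0 thr2.R0=1
thr1.R0=0 thr1.R1=2 thr2.R0=0
thr1.R0=0 thr1.R1=2 thr2.R0=1
thr1.R0=2 thr1.R1=2 thr2.R0=0
thr1.R0=2 thr1.R1=2 thr2.R0=1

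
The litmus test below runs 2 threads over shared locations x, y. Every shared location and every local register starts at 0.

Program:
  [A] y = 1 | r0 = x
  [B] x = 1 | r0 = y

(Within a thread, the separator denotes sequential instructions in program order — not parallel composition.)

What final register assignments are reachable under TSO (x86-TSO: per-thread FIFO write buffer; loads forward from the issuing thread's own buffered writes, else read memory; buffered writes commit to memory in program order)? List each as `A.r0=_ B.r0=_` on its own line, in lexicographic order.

outcome vector order: (A.r0,B.r0)
|TSO outcomes| = 4

A.r0=0 B.r0=0
A.r0=0 B.r0=1
A.r0=1 B.r0=0
A.r0=1 B.r0=1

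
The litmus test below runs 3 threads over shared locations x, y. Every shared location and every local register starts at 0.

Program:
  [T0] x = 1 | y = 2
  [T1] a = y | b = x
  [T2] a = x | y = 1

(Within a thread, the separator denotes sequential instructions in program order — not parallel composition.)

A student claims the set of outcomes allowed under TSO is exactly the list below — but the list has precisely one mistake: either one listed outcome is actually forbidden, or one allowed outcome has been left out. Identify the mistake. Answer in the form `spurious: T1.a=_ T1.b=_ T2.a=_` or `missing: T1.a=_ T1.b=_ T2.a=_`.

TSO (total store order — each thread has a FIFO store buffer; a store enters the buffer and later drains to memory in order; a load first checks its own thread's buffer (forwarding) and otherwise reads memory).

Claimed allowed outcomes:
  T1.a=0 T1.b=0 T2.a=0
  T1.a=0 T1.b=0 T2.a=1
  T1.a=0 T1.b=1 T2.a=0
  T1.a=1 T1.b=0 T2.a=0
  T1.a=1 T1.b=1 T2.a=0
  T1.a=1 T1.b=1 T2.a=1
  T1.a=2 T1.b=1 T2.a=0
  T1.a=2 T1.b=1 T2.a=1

outcome vector order: (T1.a,T1.b,T2.a)
TSO (9): (0,0,0), (0,0,1), (0,1,0), (0,1,1), (1,0,0), (1,1,0), (1,1,1), (2,1,0), (2,1,1)
TSO∖claimed = {(0,1,1)}

missing: T1.a=0 T1.b=1 T2.a=1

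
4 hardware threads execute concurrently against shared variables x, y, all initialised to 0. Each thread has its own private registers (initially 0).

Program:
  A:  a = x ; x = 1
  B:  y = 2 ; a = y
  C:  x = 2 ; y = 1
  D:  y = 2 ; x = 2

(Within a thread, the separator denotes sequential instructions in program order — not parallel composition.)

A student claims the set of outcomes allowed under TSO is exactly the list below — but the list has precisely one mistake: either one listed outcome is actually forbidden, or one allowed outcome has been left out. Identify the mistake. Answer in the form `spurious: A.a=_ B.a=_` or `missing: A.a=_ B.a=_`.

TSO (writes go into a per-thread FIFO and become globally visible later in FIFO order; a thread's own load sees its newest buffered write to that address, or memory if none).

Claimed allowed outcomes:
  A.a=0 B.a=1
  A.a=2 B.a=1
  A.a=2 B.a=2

outcome vector order: (A.a,B.a)
TSO (4): 01; 02; 21; 22
TSO∖claimed = {02}

missing: A.a=0 B.a=2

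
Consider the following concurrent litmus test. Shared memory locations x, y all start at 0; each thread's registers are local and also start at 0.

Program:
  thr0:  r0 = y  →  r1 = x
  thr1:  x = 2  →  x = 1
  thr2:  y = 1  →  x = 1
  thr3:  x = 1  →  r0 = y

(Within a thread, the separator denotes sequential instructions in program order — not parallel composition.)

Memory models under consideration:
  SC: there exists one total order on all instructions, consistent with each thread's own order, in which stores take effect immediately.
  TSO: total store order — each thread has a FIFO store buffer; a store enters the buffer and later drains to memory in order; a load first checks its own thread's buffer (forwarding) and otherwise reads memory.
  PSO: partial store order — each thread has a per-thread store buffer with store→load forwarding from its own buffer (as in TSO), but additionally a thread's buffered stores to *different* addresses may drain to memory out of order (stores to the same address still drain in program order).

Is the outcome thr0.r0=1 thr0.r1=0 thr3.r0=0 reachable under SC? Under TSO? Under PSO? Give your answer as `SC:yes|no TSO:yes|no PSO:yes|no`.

outcome vector order: (thr0.r0,thr0.r1,thr3.r0)
under SC → <0 0 0> <0 0 1> <0 1 0> <0 1 1> <0 2 0> <0 2 1> <1 0 1> <1 1 0> <1 1 1> <1 2 0> <1 2 1>
under TSO → <0 0 0> <0 0 1> <0 1 0> <0 1 1> <0 2 0> <0 2 1> <1 0 0> <1 0 1> <1 1 0> <1 1 1> <1 2 0> <1 2 1>
under PSO → <0 0 0> <0 0 1> <0 1 0> <0 1 1> <0 2 0> <0 2 1> <1 0 0> <1 0 1> <1 1 0> <1 1 1> <1 2 0> <1 2 1>
target <1 0 0> ∈ {TSO,PSO}

SC:no TSO:yes PSO:yes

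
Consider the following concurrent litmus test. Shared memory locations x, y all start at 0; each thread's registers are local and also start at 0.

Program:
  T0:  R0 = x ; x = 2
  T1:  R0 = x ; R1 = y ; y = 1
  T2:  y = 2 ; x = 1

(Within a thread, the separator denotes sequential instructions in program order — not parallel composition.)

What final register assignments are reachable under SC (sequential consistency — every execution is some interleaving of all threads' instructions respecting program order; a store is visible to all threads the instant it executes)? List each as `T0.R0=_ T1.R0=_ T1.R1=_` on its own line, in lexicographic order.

T0.R0=0 T1.R0=0 T1.R1=0
T0.R0=0 T1.R0=0 T1.R1=2
T0.R0=0 T1.R0=1 T1.R1=2
T0.R0=0 T1.R0=2 T1.R1=0
T0.R0=0 T1.R0=2 T1.R1=2
T0.R0=1 T1.R0=0 T1.R1=0
T0.R0=1 T1.R0=0 T1.R1=2
T0.R0=1 T1.R0=1 T1.R1=2
T0.R0=1 T1.R0=2 T1.R1=2

outcome vector order: (T0.R0,T1.R0,T1.R1)
|SC outcomes| = 9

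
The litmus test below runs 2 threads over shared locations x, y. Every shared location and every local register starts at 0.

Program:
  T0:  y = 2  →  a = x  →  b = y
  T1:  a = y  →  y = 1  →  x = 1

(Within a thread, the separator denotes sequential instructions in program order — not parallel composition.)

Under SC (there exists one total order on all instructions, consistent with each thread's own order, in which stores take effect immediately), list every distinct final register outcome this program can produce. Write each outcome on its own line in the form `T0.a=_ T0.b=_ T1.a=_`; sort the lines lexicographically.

T0.a=0 T0.b=1 T1.a=0
T0.a=0 T0.b=1 T1.a=2
T0.a=0 T0.b=2 T1.a=0
T0.a=0 T0.b=2 T1.a=2
T0.a=1 T0.b=1 T1.a=0
T0.a=1 T0.b=1 T1.a=2
T0.a=1 T0.b=2 T1.a=0

outcome vector order: (T0.a,T0.b,T1.a)
|SC outcomes| = 7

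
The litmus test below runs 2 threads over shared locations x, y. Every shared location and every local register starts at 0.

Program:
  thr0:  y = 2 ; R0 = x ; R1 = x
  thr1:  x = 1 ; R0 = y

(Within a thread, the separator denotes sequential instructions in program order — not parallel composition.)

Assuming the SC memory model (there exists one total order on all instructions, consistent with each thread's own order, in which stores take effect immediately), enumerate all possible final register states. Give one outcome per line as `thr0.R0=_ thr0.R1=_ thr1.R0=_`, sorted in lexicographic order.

thr0.R0=0 thr0.R1=0 thr1.R0=2
thr0.R0=0 thr0.R1=1 thr1.R0=2
thr0.R0=1 thr0.R1=1 thr1.R0=0
thr0.R0=1 thr0.R1=1 thr1.R0=2

outcome vector order: (thr0.R0,thr0.R1,thr1.R0)
|SC outcomes| = 4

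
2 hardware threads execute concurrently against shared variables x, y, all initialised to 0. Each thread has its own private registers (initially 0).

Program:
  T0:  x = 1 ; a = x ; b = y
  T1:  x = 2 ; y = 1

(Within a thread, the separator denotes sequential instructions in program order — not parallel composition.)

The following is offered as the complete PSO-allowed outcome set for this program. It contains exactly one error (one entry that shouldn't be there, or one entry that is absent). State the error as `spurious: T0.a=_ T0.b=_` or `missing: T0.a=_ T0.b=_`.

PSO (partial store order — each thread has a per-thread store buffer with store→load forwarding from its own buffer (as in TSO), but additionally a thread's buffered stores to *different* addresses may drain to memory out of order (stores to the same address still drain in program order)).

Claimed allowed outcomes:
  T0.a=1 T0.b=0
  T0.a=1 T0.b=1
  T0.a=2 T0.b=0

outcome vector order: (T0.a,T0.b)
PSO: 4 outcomes — {(1,0) (1,1) (2,0) (2,1)}
PSO∖claimed = {(2,1)}

missing: T0.a=2 T0.b=1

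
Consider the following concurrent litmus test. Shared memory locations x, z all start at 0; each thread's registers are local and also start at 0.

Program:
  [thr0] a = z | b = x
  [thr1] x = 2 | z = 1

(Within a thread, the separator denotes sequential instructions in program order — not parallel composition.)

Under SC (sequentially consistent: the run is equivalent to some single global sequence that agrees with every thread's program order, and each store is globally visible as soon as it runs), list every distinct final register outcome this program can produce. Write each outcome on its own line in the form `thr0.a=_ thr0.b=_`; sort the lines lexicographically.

outcome vector order: (thr0.a,thr0.b)
|SC outcomes| = 3

thr0.a=0 thr0.b=0
thr0.a=0 thr0.b=2
thr0.a=1 thr0.b=2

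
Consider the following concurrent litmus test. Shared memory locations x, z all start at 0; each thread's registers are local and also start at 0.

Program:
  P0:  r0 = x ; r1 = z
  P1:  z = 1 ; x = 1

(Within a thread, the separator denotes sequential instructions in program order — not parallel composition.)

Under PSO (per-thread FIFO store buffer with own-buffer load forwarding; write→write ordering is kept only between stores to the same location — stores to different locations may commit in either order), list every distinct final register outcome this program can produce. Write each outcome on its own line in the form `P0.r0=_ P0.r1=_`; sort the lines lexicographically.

outcome vector order: (P0.r0,P0.r1)
|PSO outcomes| = 4

P0.r0=0 P0.r1=0
P0.r0=0 P0.r1=1
P0.r0=1 P0.r1=0
P0.r0=1 P0.r1=1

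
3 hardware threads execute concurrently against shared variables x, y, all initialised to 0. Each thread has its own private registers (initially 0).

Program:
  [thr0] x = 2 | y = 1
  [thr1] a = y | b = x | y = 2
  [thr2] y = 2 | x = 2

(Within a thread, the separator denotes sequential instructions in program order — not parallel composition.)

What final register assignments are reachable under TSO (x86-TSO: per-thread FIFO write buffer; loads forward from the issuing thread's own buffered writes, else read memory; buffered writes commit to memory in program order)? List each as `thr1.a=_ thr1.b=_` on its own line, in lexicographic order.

thr1.a=0 thr1.b=0
thr1.a=0 thr1.b=2
thr1.a=1 thr1.b=2
thr1.a=2 thr1.b=0
thr1.a=2 thr1.b=2

outcome vector order: (thr1.a,thr1.b)
|TSO outcomes| = 5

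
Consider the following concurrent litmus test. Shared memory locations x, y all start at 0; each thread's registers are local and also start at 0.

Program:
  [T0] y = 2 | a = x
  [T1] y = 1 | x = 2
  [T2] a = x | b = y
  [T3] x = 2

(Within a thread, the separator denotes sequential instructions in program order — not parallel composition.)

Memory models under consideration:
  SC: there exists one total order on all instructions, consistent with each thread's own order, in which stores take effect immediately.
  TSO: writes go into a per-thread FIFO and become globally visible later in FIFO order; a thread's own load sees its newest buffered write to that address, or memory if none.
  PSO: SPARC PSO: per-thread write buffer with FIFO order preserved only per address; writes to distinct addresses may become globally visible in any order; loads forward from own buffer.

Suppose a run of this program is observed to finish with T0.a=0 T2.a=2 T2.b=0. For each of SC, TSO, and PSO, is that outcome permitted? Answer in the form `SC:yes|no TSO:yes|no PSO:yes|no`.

SC:no TSO:yes PSO:yes

outcome vector order: (T0.a,T2.a,T2.b)
under SC → <0 0 0> <0 0 1> <0 0 2> <0 2 1> <0 2 2> <2 0 0> <2 0 1> <2 0 2> <2 2 0> <2 2 1> <2 2 2>
under TSO → <0 0 0> <0 0 1> <0 0 2> <0 2 0> <0 2 1> <0 2 2> <2 0 0> <2 0 1> <2 0 2> <2 2 0> <2 2 1> <2 2 2>
under PSO → <0 0 0> <0 0 1> <0 0 2> <0 2 0> <0 2 1> <0 2 2> <2 0 0> <2 0 1> <2 0 2> <2 2 0> <2 2 1> <2 2 2>
target <0 2 0> ∈ {TSO,PSO}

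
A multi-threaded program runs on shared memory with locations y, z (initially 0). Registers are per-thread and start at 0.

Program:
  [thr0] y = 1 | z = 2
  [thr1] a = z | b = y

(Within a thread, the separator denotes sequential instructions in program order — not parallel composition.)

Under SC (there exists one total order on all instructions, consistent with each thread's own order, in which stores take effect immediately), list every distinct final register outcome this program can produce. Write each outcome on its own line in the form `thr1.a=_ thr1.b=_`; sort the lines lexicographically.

thr1.a=0 thr1.b=0
thr1.a=0 thr1.b=1
thr1.a=2 thr1.b=1

outcome vector order: (thr1.a,thr1.b)
|SC outcomes| = 3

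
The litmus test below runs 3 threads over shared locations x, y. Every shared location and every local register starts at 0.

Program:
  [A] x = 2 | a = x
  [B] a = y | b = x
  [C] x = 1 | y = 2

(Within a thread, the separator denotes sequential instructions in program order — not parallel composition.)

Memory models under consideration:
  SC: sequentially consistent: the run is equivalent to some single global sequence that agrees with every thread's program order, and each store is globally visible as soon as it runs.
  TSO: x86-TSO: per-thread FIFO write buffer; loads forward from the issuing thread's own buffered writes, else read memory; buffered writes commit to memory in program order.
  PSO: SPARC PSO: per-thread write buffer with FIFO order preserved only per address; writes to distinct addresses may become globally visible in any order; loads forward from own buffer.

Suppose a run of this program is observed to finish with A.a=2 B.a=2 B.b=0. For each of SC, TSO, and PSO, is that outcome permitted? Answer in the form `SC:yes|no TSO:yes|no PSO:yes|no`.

outcome vector order: (A.a,B.a,B.b)
SC (9): 100 101 102 121 200 201 202 221 222
TSO (9): 100 101 102 121 200 201 202 221 222
PSO (12): 100 101 102 120 121 122 200 201 202 220 221 222
target 220 ∈ {PSO}

SC:no TSO:no PSO:yes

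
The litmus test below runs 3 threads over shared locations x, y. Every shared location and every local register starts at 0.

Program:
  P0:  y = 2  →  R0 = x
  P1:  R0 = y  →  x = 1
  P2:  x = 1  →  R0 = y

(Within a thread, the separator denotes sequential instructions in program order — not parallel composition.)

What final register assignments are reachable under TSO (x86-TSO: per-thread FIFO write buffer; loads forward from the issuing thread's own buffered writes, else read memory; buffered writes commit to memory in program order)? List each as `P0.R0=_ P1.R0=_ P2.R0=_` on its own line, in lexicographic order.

P0.R0=0 P1.R0=0 P2.R0=0
P0.R0=0 P1.R0=0 P2.R0=2
P0.R0=0 P1.R0=2 P2.R0=0
P0.R0=0 P1.R0=2 P2.R0=2
P0.R0=1 P1.R0=0 P2.R0=0
P0.R0=1 P1.R0=0 P2.R0=2
P0.R0=1 P1.R0=2 P2.R0=0
P0.R0=1 P1.R0=2 P2.R0=2

outcome vector order: (P0.R0,P1.R0,P2.R0)
|TSO outcomes| = 8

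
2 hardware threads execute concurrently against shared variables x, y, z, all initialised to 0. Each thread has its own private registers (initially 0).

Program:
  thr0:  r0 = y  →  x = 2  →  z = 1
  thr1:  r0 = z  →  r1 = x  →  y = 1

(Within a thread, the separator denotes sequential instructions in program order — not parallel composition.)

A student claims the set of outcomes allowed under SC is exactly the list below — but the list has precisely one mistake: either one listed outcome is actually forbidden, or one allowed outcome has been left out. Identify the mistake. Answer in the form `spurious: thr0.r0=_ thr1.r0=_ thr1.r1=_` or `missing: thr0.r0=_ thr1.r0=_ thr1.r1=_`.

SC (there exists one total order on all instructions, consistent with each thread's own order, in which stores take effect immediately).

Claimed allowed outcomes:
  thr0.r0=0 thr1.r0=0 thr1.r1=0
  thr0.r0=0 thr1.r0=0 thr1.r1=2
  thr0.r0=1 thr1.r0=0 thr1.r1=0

missing: thr0.r0=0 thr1.r0=1 thr1.r1=2

outcome vector order: (thr0.r0,thr1.r0,thr1.r1)
under SC → (0,0,0); (0,0,2); (0,1,2); (1,0,0)
SC∖claimed = {(0,1,2)}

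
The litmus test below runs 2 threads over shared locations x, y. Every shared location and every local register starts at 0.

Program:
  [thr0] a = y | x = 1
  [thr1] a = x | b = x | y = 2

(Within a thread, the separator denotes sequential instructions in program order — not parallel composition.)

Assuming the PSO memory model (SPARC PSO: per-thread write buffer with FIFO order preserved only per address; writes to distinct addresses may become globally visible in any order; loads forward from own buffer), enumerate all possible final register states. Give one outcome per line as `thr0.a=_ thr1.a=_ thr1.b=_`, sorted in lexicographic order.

outcome vector order: (thr0.a,thr1.a,thr1.b)
|PSO outcomes| = 4

thr0.a=0 thr1.a=0 thr1.b=0
thr0.a=0 thr1.a=0 thr1.b=1
thr0.a=0 thr1.a=1 thr1.b=1
thr0.a=2 thr1.a=0 thr1.b=0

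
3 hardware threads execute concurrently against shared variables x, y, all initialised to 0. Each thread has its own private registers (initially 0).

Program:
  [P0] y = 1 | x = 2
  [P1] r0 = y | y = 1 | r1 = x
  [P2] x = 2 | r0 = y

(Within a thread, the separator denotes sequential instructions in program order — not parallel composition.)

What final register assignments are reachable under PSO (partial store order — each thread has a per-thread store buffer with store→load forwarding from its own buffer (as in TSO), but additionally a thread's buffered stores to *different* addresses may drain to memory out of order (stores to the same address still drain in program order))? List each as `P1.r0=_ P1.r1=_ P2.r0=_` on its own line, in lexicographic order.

P1.r0=0 P1.r1=0 P2.r0=0
P1.r0=0 P1.r1=0 P2.r0=1
P1.r0=0 P1.r1=2 P2.r0=0
P1.r0=0 P1.r1=2 P2.r0=1
P1.r0=1 P1.r1=0 P2.r0=0
P1.r0=1 P1.r1=0 P2.r0=1
P1.r0=1 P1.r1=2 P2.r0=0
P1.r0=1 P1.r1=2 P2.r0=1

outcome vector order: (P1.r0,P1.r1,P2.r0)
|PSO outcomes| = 8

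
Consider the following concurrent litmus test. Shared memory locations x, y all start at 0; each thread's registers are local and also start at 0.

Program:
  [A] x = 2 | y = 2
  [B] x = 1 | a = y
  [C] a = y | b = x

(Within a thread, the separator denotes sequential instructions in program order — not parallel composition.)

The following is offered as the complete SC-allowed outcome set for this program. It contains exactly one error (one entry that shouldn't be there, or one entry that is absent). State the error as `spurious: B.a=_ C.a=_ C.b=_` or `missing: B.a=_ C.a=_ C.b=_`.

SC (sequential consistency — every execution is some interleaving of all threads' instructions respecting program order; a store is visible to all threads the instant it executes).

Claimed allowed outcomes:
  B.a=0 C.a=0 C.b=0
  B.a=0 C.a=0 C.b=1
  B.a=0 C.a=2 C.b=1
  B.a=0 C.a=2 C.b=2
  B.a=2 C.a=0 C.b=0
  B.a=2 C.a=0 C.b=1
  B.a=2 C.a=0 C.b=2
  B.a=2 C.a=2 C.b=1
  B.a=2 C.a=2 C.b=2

missing: B.a=0 C.a=0 C.b=2

outcome vector order: (B.a,C.a,C.b)
SC (10): 000, 001, 002, 021, 022, 200, 201, 202, 221, 222
SC∖claimed = {002}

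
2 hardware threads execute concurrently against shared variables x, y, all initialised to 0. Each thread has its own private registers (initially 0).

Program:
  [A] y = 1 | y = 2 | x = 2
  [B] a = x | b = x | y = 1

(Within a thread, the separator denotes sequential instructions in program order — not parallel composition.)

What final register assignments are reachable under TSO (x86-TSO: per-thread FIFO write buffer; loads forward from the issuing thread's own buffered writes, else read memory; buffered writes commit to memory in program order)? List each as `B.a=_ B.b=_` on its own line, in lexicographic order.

outcome vector order: (B.a,B.b)
|TSO outcomes| = 3

B.a=0 B.b=0
B.a=0 B.b=2
B.a=2 B.b=2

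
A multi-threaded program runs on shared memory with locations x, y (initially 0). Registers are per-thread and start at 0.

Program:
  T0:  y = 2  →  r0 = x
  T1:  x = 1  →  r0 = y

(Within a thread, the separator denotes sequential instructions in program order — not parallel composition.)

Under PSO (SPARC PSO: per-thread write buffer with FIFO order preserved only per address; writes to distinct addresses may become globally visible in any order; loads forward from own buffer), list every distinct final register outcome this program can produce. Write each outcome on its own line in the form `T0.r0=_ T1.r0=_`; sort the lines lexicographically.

outcome vector order: (T0.r0,T1.r0)
|PSO outcomes| = 4

T0.r0=0 T1.r0=0
T0.r0=0 T1.r0=2
T0.r0=1 T1.r0=0
T0.r0=1 T1.r0=2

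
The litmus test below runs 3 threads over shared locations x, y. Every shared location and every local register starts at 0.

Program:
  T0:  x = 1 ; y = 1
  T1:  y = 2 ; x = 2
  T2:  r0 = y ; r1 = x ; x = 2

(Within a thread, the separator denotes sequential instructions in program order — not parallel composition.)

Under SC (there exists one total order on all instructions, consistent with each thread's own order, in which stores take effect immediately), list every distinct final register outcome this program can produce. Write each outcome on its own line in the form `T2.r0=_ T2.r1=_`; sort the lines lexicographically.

T2.r0=0 T2.r1=0
T2.r0=0 T2.r1=1
T2.r0=0 T2.r1=2
T2.r0=1 T2.r1=1
T2.r0=1 T2.r1=2
T2.r0=2 T2.r1=0
T2.r0=2 T2.r1=1
T2.r0=2 T2.r1=2

outcome vector order: (T2.r0,T2.r1)
|SC outcomes| = 8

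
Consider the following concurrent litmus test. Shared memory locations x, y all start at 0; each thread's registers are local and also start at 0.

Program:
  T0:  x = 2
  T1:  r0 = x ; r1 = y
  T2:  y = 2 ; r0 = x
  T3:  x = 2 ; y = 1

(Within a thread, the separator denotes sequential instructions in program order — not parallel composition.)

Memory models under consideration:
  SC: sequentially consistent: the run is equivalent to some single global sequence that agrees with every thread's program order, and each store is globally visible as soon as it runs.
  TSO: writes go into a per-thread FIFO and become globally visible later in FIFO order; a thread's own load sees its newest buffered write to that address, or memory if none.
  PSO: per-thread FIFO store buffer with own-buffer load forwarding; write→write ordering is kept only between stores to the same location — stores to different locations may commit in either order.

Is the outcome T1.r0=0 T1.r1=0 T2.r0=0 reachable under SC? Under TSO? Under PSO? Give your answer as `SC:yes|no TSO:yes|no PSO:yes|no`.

SC:yes TSO:yes PSO:yes

outcome vector order: (T1.r0,T1.r1,T2.r0)
SC (11): 000; 002; 010; 012; 020; 022; 202; 210; 212; 220; 222
TSO (12): 000; 002; 010; 012; 020; 022; 200; 202; 210; 212; 220; 222
PSO (12): 000; 002; 010; 012; 020; 022; 200; 202; 210; 212; 220; 222
target 000 ∈ {SC,TSO,PSO}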